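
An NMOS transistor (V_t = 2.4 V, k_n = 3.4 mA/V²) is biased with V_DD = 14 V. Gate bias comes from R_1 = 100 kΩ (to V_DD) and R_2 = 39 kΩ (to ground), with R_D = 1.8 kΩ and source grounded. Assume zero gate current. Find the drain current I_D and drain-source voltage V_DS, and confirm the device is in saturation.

I_D ≈ 4 mA, V_DS ≈ 6.9 V

V_G = V_DD·R_2/(R_1+R_2) = 14×39/139 = 3.93 V. With the source grounded, V_GS = V_G = 3.93 V.
Assume saturation: I_D = (k_n/2)(V_GS − V_t)² = (3.4/2)×(3.93 − 2.4)² = 1.7×1.53² = 3.97 mA.
V_DS = V_DD − I_D·R_D = 14 − 3.97×1.8 = 6.86 V.
Saturation requires V_DS ≥ V_GS − V_t = 1.53 V; 6.86 ≥ 1.53 ✓.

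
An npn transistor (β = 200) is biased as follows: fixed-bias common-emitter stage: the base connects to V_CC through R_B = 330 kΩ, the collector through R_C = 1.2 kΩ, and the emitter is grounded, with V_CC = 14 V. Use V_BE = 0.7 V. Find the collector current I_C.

Base loop: V_CC = I_B·R_B + V_BE, so I_B = (14 − 0.7)/330 kΩ = 0.0403 mA.
In the active region I_C = β·I_B = 200 × 0.0403 = 8.06 mA.
Collector loop: V_CE = V_CC − I_C·R_C = 14 − 8.06×1.2 = 4.33 V.
Since V_CE = 4.33 V > V_CE(sat) ≈ 0.2 V, the transistor is in the active region as assumed.

I_C ≈ 8.1 mA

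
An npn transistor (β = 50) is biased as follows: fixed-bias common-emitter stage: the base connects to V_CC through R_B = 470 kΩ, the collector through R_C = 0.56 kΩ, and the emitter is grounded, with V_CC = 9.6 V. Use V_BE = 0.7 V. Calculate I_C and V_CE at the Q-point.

Base loop: V_CC = I_B·R_B + V_BE, so I_B = (9.6 − 0.7)/470 kΩ = 0.0189 mA.
In the active region I_C = β·I_B = 50 × 0.0189 = 0.947 mA.
Collector loop: V_CE = V_CC − I_C·R_C = 9.6 − 0.947×0.56 = 9.07 V.
Since V_CE = 9.07 V > V_CE(sat) ≈ 0.2 V, the transistor is in the active region as assumed.

I_C ≈ 0.95 mA, V_CE ≈ 9.1 V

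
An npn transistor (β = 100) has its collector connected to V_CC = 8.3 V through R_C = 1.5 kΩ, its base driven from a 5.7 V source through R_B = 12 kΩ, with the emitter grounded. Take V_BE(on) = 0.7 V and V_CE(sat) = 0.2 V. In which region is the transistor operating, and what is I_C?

saturation; I_C ≈ 5.4 mA

Assume active: I_B = (5.7 − 0.7)/12 = 0.417 mA, giving I_C = β·I_B = 41.7 mA.
But then V_CE = 8.3 − 41.7×1.5 = -54.2 V < V_CE(sat) = 0.2 V — impossible in the active region.
So the transistor is saturated. With V_CE = 0.2 V, I_C = (V_CC − 0.2)/R_C = 8.1/1.5 = 5.4 mA.
Check: β·I_B = 41.7 mA > I_C = 5.4 mA, confirming saturation.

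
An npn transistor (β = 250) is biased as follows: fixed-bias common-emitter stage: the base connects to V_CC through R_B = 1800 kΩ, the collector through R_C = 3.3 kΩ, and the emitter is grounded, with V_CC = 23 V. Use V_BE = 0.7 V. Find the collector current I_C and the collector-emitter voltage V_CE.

Base loop: V_CC = I_B·R_B + V_BE, so I_B = (23 − 0.7)/1800 kΩ = 0.0124 mA.
In the active region I_C = β·I_B = 250 × 0.0124 = 3.1 mA.
Collector loop: V_CE = V_CC − I_C·R_C = 23 − 3.1×3.3 = 12.8 V.
Since V_CE = 12.8 V > V_CE(sat) ≈ 0.2 V, the transistor is in the active region as assumed.

I_C ≈ 3.1 mA, V_CE ≈ 13 V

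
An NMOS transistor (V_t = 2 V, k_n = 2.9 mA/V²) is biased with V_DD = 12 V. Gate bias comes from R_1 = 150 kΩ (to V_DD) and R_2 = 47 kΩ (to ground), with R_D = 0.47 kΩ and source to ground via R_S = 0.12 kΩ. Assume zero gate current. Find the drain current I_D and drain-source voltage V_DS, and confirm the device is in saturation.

I_D ≈ 0.84 mA, V_DS ≈ 12 V

V_G = V_DD·R_2/(R_1+R_2) = 12×47/197 = 2.86 V.
Assume saturation: I_D = (k_n/2)(V_GS − V_t)² with V_GS = V_G − I_D·R_S = 2.86 − 0.12·I_D.
Substituting gives 0.0209·I_D² − 1.3·I_D + 1.08 = 0, with roots I_D = 0.842 or 61.4 mA.
The root I_D = 61.4 mA gives V_GS = -4.51 V ≤ V_t, so take I_D = 0.842 mA.
Then V_GS = 2.76 V and V_DS = V_DD − I_D(R_D+R_S) = 12 − 0.842×0.59 = 11.5 V.
Saturation requires V_DS ≥ V_GS − V_t = 0.762 V; 11.5 ≥ 0.762 ✓.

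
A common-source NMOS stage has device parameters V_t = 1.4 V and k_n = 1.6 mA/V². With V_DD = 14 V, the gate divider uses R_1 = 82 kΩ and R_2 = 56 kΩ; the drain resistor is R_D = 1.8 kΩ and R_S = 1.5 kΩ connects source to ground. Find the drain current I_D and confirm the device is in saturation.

V_G = V_DD·R_2/(R_1+R_2) = 14×56/138 = 5.68 V.
Assume saturation: I_D = (k_n/2)(V_GS − V_t)² with V_GS = V_G − I_D·R_S = 5.68 − 1.5·I_D.
Substituting gives 1.8·I_D² − 11.3·I_D + 14.7 = 0, with roots I_D = 1.84 or 4.42 mA.
The root I_D = 4.42 mA gives V_GS = -0.951 V ≤ V_t, so take I_D = 1.84 mA.
Then V_GS = 2.92 V and V_DS = V_DD − I_D(R_D+R_S) = 14 − 1.84×3.3 = 7.92 V.
Saturation requires V_DS ≥ V_GS − V_t = 1.52 V; 7.92 ≥ 1.52 ✓.

I_D ≈ 1.8 mA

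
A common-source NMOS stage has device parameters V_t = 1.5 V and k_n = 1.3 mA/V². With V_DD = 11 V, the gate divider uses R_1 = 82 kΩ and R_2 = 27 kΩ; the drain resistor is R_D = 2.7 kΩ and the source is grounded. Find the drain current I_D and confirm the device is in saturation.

V_G = V_DD·R_2/(R_1+R_2) = 11×27/109 = 2.72 V. With the source grounded, V_GS = V_G = 2.72 V.
Assume saturation: I_D = (k_n/2)(V_GS − V_t)² = (1.3/2)×(2.72 − 1.5)² = 0.65×1.22² = 0.975 mA.
V_DS = V_DD − I_D·R_D = 11 − 0.975×2.7 = 8.37 V.
Saturation requires V_DS ≥ V_GS − V_t = 1.22 V; 8.37 ≥ 1.22 ✓.

I_D ≈ 0.98 mA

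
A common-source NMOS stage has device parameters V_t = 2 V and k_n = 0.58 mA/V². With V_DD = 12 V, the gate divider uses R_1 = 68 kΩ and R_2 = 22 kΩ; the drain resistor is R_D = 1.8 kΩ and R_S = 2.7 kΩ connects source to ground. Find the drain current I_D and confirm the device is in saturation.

I_D ≈ 0.11 mA

V_G = V_DD·R_2/(R_1+R_2) = 12×22/90 = 2.93 V.
Assume saturation: I_D = (k_n/2)(V_GS − V_t)² with V_GS = V_G − I_D·R_S = 2.93 − 2.7·I_D.
Substituting gives 2.11·I_D² − 2.46·I_D + 0.253 = 0, with roots I_D = 0.114 or 1.05 mA.
The root I_D = 1.05 mA gives V_GS = 0.0966 V ≤ V_t, so take I_D = 0.114 mA.
Then V_GS = 2.63 V and V_DS = V_DD − I_D(R_D+R_S) = 12 − 0.114×4.5 = 11.5 V.
Saturation requires V_DS ≥ V_GS − V_t = 0.626 V; 11.5 ≥ 0.626 ✓.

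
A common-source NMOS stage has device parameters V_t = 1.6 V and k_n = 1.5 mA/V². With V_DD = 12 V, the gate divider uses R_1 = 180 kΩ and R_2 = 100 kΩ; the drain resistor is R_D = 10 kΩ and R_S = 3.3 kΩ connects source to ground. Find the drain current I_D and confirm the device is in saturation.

I_D ≈ 0.55 mA

V_G = V_DD·R_2/(R_1+R_2) = 12×100/280 = 4.29 V.
Assume saturation: I_D = (k_n/2)(V_GS − V_t)² with V_GS = V_G − I_D·R_S = 4.29 − 3.3·I_D.
Substituting gives 8.17·I_D² − 14.3·I_D + 5.41 = 0, with roots I_D = 0.554 or 1.2 mA.
The root I_D = 1.2 mA gives V_GS = 0.337 V ≤ V_t, so take I_D = 0.554 mA.
Then V_GS = 2.46 V and V_DS = V_DD − I_D(R_D+R_S) = 12 − 0.554×13.3 = 4.64 V.
Saturation requires V_DS ≥ V_GS − V_t = 0.859 V; 4.64 ≥ 0.859 ✓.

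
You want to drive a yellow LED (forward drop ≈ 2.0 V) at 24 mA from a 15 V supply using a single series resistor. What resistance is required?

The resistor drops V_S − V_D = 15 − 2.0 = 13 V at 24 mA.
R = 13 V / 24 mA = 0.542 kΩ.

R ≈ 0.54 kΩ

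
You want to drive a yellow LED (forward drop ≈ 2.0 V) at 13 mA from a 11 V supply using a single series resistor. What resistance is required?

The resistor drops V_S − V_D = 11 − 2.0 = 9 V at 13 mA.
R = 9 V / 13 mA = 0.692 kΩ.

R ≈ 0.69 kΩ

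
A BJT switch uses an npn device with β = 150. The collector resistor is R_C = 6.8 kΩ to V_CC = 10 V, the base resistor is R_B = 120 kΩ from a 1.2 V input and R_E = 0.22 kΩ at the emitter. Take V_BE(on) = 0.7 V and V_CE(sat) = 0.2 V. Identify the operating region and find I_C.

active; I_C ≈ 0.49 mA

Assume active. Base-emitter loop: I_B = (V_BB − V_BE)/(R_B + (β+1)R_E) = (1.2 − 0.7)/(120 + 151×0.22) = 0.00326 mA.
I_C = β·I_B = 150×0.00326 = 0.489 mA.
V_CE = V_CC − I_C·R_C − I_E·R_E = 10 − 0.489×6.8 − 0.493×0.22 = 6.56 V > V_CE(sat), so the active-region assumption holds.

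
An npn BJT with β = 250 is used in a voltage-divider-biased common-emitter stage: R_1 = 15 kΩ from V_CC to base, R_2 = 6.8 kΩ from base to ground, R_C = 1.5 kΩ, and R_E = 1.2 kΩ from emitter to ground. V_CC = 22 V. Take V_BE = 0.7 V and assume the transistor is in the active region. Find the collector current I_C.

I_C ≈ 5 mA

Thevenize the base divider: V_Th = V_CC·R_2/(R_1+R_2) = 22×6.8/21.8 = 6.86 V, R_Th = R_1‖R_2 = 4.68 kΩ.
Base-emitter loop: V_Th = I_B·R_Th + V_BE + (β+1)I_B·R_E, so I_B = (6.86 − 0.7) / (4.68 + 251×1.2) = 0.0201 mA.
I_C = β·I_B = 250×0.0201 = 5.04 mA, and I_E = (β+1)I_B = 5.06 mA.
V_CE = V_CC − I_C·R_C − I_E·R_E = 22 − 5.04×1.5 − 5.06×1.2 = 8.38 V.
V_CE = 8.38 V > 0.2 V confirms active-region operation.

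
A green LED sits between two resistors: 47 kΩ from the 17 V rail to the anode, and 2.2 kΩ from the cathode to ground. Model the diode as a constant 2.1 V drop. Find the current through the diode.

The two resistors are in series with the diode, so KVL gives 17 = I·47 + 2.1 + I·2.2.
I = (17 − 2.1) / (47 + 2.2) kΩ = 14.9 / 49.2 = 0.303 mA.

I ≈ 0.3 mA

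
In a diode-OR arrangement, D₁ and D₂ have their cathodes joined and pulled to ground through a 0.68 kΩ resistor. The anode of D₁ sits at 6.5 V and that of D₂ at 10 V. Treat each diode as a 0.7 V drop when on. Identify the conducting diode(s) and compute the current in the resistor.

Only D₂ conducts; I_R ≈ 14 mA

Assume both conduct. Then node N would need to be at both 6.5−0.7 = 5.8 V and 10−0.7 = 9.3 V, which is impossible.
Assume only D₂ conducts: V_N = 10 − 0.7 = 9.3 V, so I_R = 9.3/0.68 = 13.7 mA.
Check D₁: its anode-to-cathode voltage is 6.5 − 9.3 = -2.8 V < 0.7 V, so it is off. The assumption is consistent.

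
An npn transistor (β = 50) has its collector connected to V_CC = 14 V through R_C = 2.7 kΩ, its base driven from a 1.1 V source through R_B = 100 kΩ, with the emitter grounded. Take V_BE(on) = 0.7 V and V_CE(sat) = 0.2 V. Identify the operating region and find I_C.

Assume active. Base-emitter loop: I_B = (V_BB − V_BE)/R_B = (1.1 − 0.7)/100 = 0.004 mA.
I_C = β·I_B = 50×0.004 = 0.2 mA.
V_CE = V_CC − I_C·R_C = 14 − 0.2×2.7 = 13.5 V > V_CE(sat), so the active-region assumption holds.

active; I_C ≈ 0.2 mA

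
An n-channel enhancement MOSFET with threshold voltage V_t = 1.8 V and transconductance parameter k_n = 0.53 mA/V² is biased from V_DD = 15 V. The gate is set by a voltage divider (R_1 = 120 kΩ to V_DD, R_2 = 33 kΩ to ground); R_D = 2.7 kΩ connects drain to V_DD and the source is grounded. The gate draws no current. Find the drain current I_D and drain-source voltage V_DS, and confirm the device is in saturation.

I_D ≈ 0.55 mA, V_DS ≈ 14 V

V_G = V_DD·R_2/(R_1+R_2) = 15×33/153 = 3.24 V. With the source grounded, V_GS = V_G = 3.24 V.
Assume saturation: I_D = (k_n/2)(V_GS − V_t)² = (0.53/2)×(3.24 − 1.8)² = 0.265×1.44² = 0.546 mA.
V_DS = V_DD − I_D·R_D = 15 − 0.546×2.7 = 13.5 V.
Saturation requires V_DS ≥ V_GS − V_t = 1.44 V; 13.5 ≥ 1.44 ✓.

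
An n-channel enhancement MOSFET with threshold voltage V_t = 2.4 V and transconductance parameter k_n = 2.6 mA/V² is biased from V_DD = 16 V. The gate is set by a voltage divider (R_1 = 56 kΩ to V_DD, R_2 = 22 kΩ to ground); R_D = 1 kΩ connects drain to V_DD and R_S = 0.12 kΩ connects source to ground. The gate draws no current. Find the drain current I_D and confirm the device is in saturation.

V_G = V_DD·R_2/(R_1+R_2) = 16×22/78 = 4.51 V.
Assume saturation: I_D = (k_n/2)(V_GS − V_t)² with V_GS = V_G − I_D·R_S = 4.51 − 0.12·I_D.
Substituting gives 0.0187·I_D² − 1.66·I_D + 5.8 = 0, with roots I_D = 3.65 or 85 mA.
The root I_D = 85 mA gives V_GS = -5.69 V ≤ V_t, so take I_D = 3.65 mA.
Then V_GS = 4.08 V and V_DS = V_DD − I_D(R_D+R_S) = 16 − 3.65×1.12 = 11.9 V.
Saturation requires V_DS ≥ V_GS − V_t = 1.68 V; 11.9 ≥ 1.68 ✓.

I_D ≈ 3.6 mA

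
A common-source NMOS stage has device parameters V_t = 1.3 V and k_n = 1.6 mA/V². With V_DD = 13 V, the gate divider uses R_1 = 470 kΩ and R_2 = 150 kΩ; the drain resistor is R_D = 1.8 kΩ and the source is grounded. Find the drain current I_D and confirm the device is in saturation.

V_G = V_DD·R_2/(R_1+R_2) = 13×150/620 = 3.15 V. With the source grounded, V_GS = V_G = 3.15 V.
Assume saturation: I_D = (k_n/2)(V_GS − V_t)² = (1.6/2)×(3.15 − 1.3)² = 0.8×1.85² = 2.72 mA.
V_DS = V_DD − I_D·R_D = 13 − 2.72×1.8 = 8.1 V.
Saturation requires V_DS ≥ V_GS − V_t = 1.85 V; 8.1 ≥ 1.85 ✓.

I_D ≈ 2.7 mA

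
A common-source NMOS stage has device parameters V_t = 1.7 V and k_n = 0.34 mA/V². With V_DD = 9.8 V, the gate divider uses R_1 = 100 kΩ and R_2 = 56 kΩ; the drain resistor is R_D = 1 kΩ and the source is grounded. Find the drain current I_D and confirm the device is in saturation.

V_G = V_DD·R_2/(R_1+R_2) = 9.8×56/156 = 3.52 V. With the source grounded, V_GS = V_G = 3.52 V.
Assume saturation: I_D = (k_n/2)(V_GS − V_t)² = (0.34/2)×(3.52 − 1.7)² = 0.17×1.82² = 0.562 mA.
V_DS = V_DD − I_D·R_D = 9.8 − 0.562×1 = 9.24 V.
Saturation requires V_DS ≥ V_GS − V_t = 1.82 V; 9.24 ≥ 1.82 ✓.

I_D ≈ 0.56 mA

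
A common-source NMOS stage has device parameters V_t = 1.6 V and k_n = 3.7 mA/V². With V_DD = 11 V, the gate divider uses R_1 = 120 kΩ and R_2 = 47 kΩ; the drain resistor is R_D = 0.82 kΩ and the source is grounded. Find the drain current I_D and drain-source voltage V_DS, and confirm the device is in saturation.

I_D ≈ 4.1 mA, V_DS ≈ 7.6 V

V_G = V_DD·R_2/(R_1+R_2) = 11×47/167 = 3.1 V. With the source grounded, V_GS = V_G = 3.1 V.
Assume saturation: I_D = (k_n/2)(V_GS − V_t)² = (3.7/2)×(3.1 − 1.6)² = 1.85×1.5² = 4.14 mA.
V_DS = V_DD − I_D·R_D = 11 − 4.14×0.82 = 7.61 V.
Saturation requires V_DS ≥ V_GS − V_t = 1.5 V; 7.61 ≥ 1.5 ✓.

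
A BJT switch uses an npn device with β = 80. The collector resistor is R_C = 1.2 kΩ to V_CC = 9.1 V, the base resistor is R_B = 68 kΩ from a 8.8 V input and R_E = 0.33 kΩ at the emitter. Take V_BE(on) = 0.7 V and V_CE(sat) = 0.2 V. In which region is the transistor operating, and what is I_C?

saturation; I_C ≈ 5.8 mA

Assume active: I_B = (8.8 − 0.7)/(68 + 81×0.33) = 0.0855 mA, I_C = β·I_B = 6.84 mA.
Then V_CE = 9.1 − 6.84×1.2 − 6.93×0.33 = -1.39 V < 0.2 V — the active assumption fails.
Re-solve with V_CE = 0.2 V. KCL at the emitter: V_E/R_E = (V_BB−0.7−V_E)/R_B + (V_CC−0.2−V_E)/R_C, giving V_E = 1.94 V.
I_C = (V_CC − 0.2 − V_E)/R_C = (8.9 − 1.94)/1.2 = 5.8 mA.
Check: I_B = (8.1 − 1.94)/68 = 0.0905 mA, and β·I_B = 7.24 mA > I_C, confirming saturation.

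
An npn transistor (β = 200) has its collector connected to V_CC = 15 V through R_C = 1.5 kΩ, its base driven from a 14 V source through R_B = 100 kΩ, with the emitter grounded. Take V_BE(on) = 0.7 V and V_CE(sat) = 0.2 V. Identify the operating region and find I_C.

Assume active: I_B = (14 − 0.7)/100 = 0.133 mA, giving I_C = β·I_B = 26.6 mA.
But then V_CE = 15 − 26.6×1.5 = -24.9 V < V_CE(sat) = 0.2 V — impossible in the active region.
So the transistor is saturated. With V_CE = 0.2 V, I_C = (V_CC − 0.2)/R_C = 14.8/1.5 = 9.87 mA.
Check: β·I_B = 26.6 mA > I_C = 9.87 mA, confirming saturation.

saturation; I_C ≈ 9.9 mA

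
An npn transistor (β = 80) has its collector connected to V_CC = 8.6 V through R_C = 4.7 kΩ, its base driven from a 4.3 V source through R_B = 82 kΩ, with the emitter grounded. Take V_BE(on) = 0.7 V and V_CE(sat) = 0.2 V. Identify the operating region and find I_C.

Assume active: I_B = (4.3 − 0.7)/82 = 0.0439 mA, giving I_C = β·I_B = 3.51 mA.
But then V_CE = 8.6 − 3.51×4.7 = -7.91 V < V_CE(sat) = 0.2 V — impossible in the active region.
So the transistor is saturated. With V_CE = 0.2 V, I_C = (V_CC − 0.2)/R_C = 8.4/4.7 = 1.79 mA.
Check: β·I_B = 3.51 mA > I_C = 1.79 mA, confirming saturation.

saturation; I_C ≈ 1.8 mA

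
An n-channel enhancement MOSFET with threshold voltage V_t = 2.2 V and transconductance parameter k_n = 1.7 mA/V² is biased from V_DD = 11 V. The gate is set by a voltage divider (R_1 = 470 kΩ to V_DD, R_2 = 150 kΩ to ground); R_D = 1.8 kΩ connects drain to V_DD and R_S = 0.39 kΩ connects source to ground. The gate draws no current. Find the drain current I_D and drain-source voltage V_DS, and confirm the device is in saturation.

I_D ≈ 0.14 mA, V_DS ≈ 11 V

V_G = V_DD·R_2/(R_1+R_2) = 11×150/620 = 2.66 V.
Assume saturation: I_D = (k_n/2)(V_GS − V_t)² with V_GS = V_G − I_D·R_S = 2.66 − 0.39·I_D.
Substituting gives 0.129·I_D² − 1.31·I_D + 0.181 = 0, with roots I_D = 0.14 or 9.96 mA.
The root I_D = 9.96 mA gives V_GS = -1.22 V ≤ V_t, so take I_D = 0.14 mA.
Then V_GS = 2.61 V and V_DS = V_DD − I_D(R_D+R_S) = 11 − 0.14×2.19 = 10.7 V.
Saturation requires V_DS ≥ V_GS − V_t = 0.407 V; 10.7 ≥ 0.407 ✓.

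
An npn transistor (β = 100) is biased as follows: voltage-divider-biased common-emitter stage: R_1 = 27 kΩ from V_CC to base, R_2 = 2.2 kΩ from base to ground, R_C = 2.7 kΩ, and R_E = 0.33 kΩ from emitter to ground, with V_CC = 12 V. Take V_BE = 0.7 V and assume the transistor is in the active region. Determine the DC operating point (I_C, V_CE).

I_C ≈ 0.58 mA, V_CE ≈ 10 V

Thevenize the base divider: V_Th = V_CC·R_2/(R_1+R_2) = 12×2.2/29.2 = 0.904 V, R_Th = R_1‖R_2 = 2.03 kΩ.
Base-emitter loop: V_Th = I_B·R_Th + V_BE + (β+1)I_B·R_E, so I_B = (0.904 − 0.7) / (2.03 + 101×0.33) = 0.00577 mA.
I_C = β·I_B = 100×0.00577 = 0.577 mA, and I_E = (β+1)I_B = 0.583 mA.
V_CE = V_CC − I_C·R_C − I_E·R_E = 12 − 0.577×2.7 − 0.583×0.33 = 10.2 V.
V_CE = 10.2 V > 0.2 V confirms active-region operation.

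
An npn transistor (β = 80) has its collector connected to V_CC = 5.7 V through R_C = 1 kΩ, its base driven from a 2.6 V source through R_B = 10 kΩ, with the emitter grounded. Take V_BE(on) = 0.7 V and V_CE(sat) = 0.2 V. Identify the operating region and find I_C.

saturation; I_C ≈ 5.5 mA

Assume active: I_B = (2.6 − 0.7)/10 = 0.19 mA, giving I_C = β·I_B = 15.2 mA.
But then V_CE = 5.7 − 15.2×1 = -9.5 V < V_CE(sat) = 0.2 V — impossible in the active region.
So the transistor is saturated. With V_CE = 0.2 V, I_C = (V_CC − 0.2)/R_C = 5.5/1 = 5.5 mA.
Check: β·I_B = 15.2 mA > I_C = 5.5 mA, confirming saturation.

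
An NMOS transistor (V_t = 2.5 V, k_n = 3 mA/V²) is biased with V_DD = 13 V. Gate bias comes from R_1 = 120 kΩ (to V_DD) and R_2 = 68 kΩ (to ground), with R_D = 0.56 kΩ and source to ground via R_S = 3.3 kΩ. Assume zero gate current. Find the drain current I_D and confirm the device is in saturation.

I_D ≈ 0.49 mA

V_G = V_DD·R_2/(R_1+R_2) = 13×68/188 = 4.7 V.
Assume saturation: I_D = (k_n/2)(V_GS − V_t)² with V_GS = V_G − I_D·R_S = 4.7 − 3.3·I_D.
Substituting gives 16.3·I_D² − 22.8·I_D + 7.27 = 0, with roots I_D = 0.493 or 0.902 mA.
The root I_D = 0.902 mA gives V_GS = 1.72 V ≤ V_t, so take I_D = 0.493 mA.
Then V_GS = 3.07 V and V_DS = V_DD − I_D(R_D+R_S) = 13 − 0.493×3.86 = 11.1 V.
Saturation requires V_DS ≥ V_GS − V_t = 0.574 V; 11.1 ≥ 0.574 ✓.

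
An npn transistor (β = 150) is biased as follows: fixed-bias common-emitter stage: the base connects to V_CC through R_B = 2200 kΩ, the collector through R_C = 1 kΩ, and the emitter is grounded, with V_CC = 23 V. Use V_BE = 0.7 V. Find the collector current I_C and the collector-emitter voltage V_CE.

Base loop: V_CC = I_B·R_B + V_BE, so I_B = (23 − 0.7)/2200 kΩ = 0.0101 mA.
In the active region I_C = β·I_B = 150 × 0.0101 = 1.52 mA.
Collector loop: V_CE = V_CC − I_C·R_C = 23 − 1.52×1 = 21.5 V.
Since V_CE = 21.5 V > V_CE(sat) ≈ 0.2 V, the transistor is in the active region as assumed.

I_C ≈ 1.5 mA, V_CE ≈ 21 V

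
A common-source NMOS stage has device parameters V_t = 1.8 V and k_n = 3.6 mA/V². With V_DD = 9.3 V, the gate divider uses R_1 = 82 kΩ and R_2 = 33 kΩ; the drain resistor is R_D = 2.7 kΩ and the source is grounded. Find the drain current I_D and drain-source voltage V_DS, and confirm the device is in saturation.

V_G = V_DD·R_2/(R_1+R_2) = 9.3×33/115 = 2.67 V. With the source grounded, V_GS = V_G = 2.67 V.
Assume saturation: I_D = (k_n/2)(V_GS − V_t)² = (3.6/2)×(2.67 − 1.8)² = 1.8×0.869² = 1.36 mA.
V_DS = V_DD − I_D·R_D = 9.3 − 1.36×2.7 = 5.63 V.
Saturation requires V_DS ≥ V_GS − V_t = 0.869 V; 5.63 ≥ 0.869 ✓.

I_D ≈ 1.4 mA, V_DS ≈ 5.6 V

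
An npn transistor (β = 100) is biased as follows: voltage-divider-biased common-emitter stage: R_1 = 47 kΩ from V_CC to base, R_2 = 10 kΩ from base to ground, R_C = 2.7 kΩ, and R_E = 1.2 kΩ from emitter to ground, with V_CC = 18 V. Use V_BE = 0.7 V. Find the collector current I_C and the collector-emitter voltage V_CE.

I_C ≈ 1.9 mA, V_CE ≈ 11 V

Thevenize the base divider: V_Th = V_CC·R_2/(R_1+R_2) = 18×10/57 = 3.16 V, R_Th = R_1‖R_2 = 8.25 kΩ.
Base-emitter loop: V_Th = I_B·R_Th + V_BE + (β+1)I_B·R_E, so I_B = (3.16 − 0.7) / (8.25 + 101×1.2) = 0.019 mA.
I_C = β·I_B = 100×0.019 = 1.9 mA, and I_E = (β+1)I_B = 1.92 mA.
V_CE = V_CC − I_C·R_C − I_E·R_E = 18 − 1.9×2.7 − 1.92×1.2 = 10.6 V.
V_CE = 10.6 V > 0.2 V confirms active-region operation.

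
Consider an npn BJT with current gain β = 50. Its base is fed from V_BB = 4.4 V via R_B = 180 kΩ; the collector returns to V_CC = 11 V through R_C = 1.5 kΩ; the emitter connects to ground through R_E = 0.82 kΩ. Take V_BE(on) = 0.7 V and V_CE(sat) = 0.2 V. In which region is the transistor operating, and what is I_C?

active; I_C ≈ 0.83 mA

Assume active. Base-emitter loop: I_B = (V_BB − V_BE)/(R_B + (β+1)R_E) = (4.4 − 0.7)/(180 + 51×0.82) = 0.0167 mA.
I_C = β·I_B = 50×0.0167 = 0.834 mA.
V_CE = V_CC − I_C·R_C − I_E·R_E = 11 − 0.834×1.5 − 0.851×0.82 = 9.05 V > V_CE(sat), so the active-region assumption holds.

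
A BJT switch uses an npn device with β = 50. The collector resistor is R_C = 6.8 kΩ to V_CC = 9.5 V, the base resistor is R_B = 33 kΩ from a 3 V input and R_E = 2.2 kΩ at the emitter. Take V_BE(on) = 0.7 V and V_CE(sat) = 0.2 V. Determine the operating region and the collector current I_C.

active; I_C ≈ 0.79 mA

Assume active. Base-emitter loop: I_B = (V_BB − V_BE)/(R_B + (β+1)R_E) = (3 − 0.7)/(33 + 51×2.2) = 0.0158 mA.
I_C = β·I_B = 50×0.0158 = 0.792 mA.
V_CE = V_CC − I_C·R_C − I_E·R_E = 9.5 − 0.792×6.8 − 0.808×2.2 = 2.34 V > V_CE(sat), so the active-region assumption holds.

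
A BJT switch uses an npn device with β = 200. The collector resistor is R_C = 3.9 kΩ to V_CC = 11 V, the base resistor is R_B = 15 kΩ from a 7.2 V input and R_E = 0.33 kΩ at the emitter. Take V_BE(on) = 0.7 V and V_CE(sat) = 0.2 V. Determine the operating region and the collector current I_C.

saturation; I_C ≈ 2.5 mA

Assume active: I_B = (7.2 − 0.7)/(15 + 201×0.33) = 0.0799 mA, I_C = β·I_B = 16 mA.
Then V_CE = 11 − 16×3.9 − 16.1×0.33 = -56.6 V < 0.2 V — the active assumption fails.
Re-solve with V_CE = 0.2 V. KCL at the emitter: V_E/R_E = (V_BB−0.7−V_E)/R_B + (V_CC−0.2−V_E)/R_C, giving V_E = 0.955 V.
I_C = (V_CC − 0.2 − V_E)/R_C = (10.8 − 0.955)/3.9 = 2.52 mA.
Check: I_B = (6.5 − 0.955)/15 = 0.37 mA, and β·I_B = 73.9 mA > I_C, confirming saturation.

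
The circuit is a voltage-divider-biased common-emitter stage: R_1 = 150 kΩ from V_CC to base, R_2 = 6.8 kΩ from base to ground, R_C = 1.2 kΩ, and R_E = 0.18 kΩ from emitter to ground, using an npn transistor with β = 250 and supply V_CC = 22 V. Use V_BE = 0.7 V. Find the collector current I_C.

I_C ≈ 1.2 mA

Thevenize the base divider: V_Th = V_CC·R_2/(R_1+R_2) = 22×6.8/157 = 0.954 V, R_Th = R_1‖R_2 = 6.51 kΩ.
Base-emitter loop: V_Th = I_B·R_Th + V_BE + (β+1)I_B·R_E, so I_B = (0.954 − 0.7) / (6.51 + 251×0.18) = 0.00492 mA.
I_C = β·I_B = 250×0.00492 = 1.23 mA, and I_E = (β+1)I_B = 1.23 mA.
V_CE = V_CC − I_C·R_C − I_E·R_E = 22 − 1.23×1.2 − 1.23×0.18 = 20.3 V.
V_CE = 20.3 V > 0.2 V confirms active-region operation.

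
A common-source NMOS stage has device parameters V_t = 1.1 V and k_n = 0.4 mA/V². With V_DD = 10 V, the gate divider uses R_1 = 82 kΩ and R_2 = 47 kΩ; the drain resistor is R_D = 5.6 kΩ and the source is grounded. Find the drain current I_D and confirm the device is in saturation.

V_G = V_DD·R_2/(R_1+R_2) = 10×47/129 = 3.64 V. With the source grounded, V_GS = V_G = 3.64 V.
Assume saturation: I_D = (k_n/2)(V_GS − V_t)² = (0.4/2)×(3.64 − 1.1)² = 0.2×2.54² = 1.29 mA.
V_DS = V_DD − I_D·R_D = 10 − 1.29×5.6 = 2.75 V.
Saturation requires V_DS ≥ V_GS − V_t = 2.54 V; 2.75 ≥ 2.54 ✓.

I_D ≈ 1.3 mA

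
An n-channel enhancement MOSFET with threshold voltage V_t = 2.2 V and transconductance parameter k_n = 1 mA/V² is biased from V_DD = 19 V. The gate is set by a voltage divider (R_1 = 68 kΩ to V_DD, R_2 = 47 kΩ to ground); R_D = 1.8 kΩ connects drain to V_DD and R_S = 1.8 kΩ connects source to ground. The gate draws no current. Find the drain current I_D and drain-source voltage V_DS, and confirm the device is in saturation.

I_D ≈ 2 mA, V_DS ≈ 12 V

V_G = V_DD·R_2/(R_1+R_2) = 19×47/115 = 7.77 V.
Assume saturation: I_D = (k_n/2)(V_GS − V_t)² with V_GS = V_G − I_D·R_S = 7.77 − 1.8·I_D.
Substituting gives 1.62·I_D² − 11·I_D + 15.5 = 0, with roots I_D = 1.98 or 4.82 mA.
The root I_D = 4.82 mA gives V_GS = -0.904 V ≤ V_t, so take I_D = 1.98 mA.
Then V_GS = 4.19 V and V_DS = V_DD − I_D(R_D+R_S) = 19 − 1.98×3.6 = 11.9 V.
Saturation requires V_DS ≥ V_GS − V_t = 1.99 V; 11.9 ≥ 1.99 ✓.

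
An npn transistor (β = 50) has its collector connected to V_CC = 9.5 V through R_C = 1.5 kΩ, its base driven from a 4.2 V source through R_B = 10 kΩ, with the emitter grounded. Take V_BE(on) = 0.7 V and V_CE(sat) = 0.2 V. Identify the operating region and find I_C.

saturation; I_C ≈ 6.2 mA

Assume active: I_B = (4.2 − 0.7)/10 = 0.35 mA, giving I_C = β·I_B = 17.5 mA.
But then V_CE = 9.5 − 17.5×1.5 = -16.8 V < V_CE(sat) = 0.2 V — impossible in the active region.
So the transistor is saturated. With V_CE = 0.2 V, I_C = (V_CC − 0.2)/R_C = 9.3/1.5 = 6.2 mA.
Check: β·I_B = 17.5 mA > I_C = 6.2 mA, confirming saturation.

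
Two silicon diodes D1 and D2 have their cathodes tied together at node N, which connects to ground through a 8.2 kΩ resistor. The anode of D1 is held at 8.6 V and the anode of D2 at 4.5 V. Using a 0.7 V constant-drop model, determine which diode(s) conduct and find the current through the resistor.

Assume both conduct. Then node N would need to be at both 8.6−0.7 = 7.9 V and 4.5−0.7 = 3.8 V, which is impossible.
Assume only D1 conducts: V_N = 8.6 − 0.7 = 7.9 V, so I_R = 7.9/8.2 = 0.963 mA.
Check D2: its anode-to-cathode voltage is 4.5 − 7.9 = -3.4 V < 0.7 V, so it is off. The assumption is consistent.

Only D1 conducts; I_R ≈ 0.96 mA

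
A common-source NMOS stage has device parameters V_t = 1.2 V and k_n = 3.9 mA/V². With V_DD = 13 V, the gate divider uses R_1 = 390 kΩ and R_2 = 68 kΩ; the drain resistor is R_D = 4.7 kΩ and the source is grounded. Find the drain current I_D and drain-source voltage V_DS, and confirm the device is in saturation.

I_D ≈ 1 mA, V_DS ≈ 8.1 V

V_G = V_DD·R_2/(R_1+R_2) = 13×68/458 = 1.93 V. With the source grounded, V_GS = V_G = 1.93 V.
Assume saturation: I_D = (k_n/2)(V_GS − V_t)² = (3.9/2)×(1.93 − 1.2)² = 1.95×0.73² = 1.04 mA.
V_DS = V_DD − I_D·R_D = 13 − 1.04×4.7 = 8.11 V.
Saturation requires V_DS ≥ V_GS − V_t = 0.73 V; 8.11 ≥ 0.73 ✓.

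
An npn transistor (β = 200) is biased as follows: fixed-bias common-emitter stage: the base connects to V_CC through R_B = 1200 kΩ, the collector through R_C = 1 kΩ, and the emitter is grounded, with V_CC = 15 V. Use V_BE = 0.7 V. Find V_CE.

V_CE ≈ 13 V

Base loop: V_CC = I_B·R_B + V_BE, so I_B = (15 − 0.7)/1200 kΩ = 0.0119 mA.
In the active region I_C = β·I_B = 200 × 0.0119 = 2.38 mA.
Collector loop: V_CE = V_CC − I_C·R_C = 15 − 2.38×1 = 12.6 V.
Since V_CE = 12.6 V > V_CE(sat) ≈ 0.2 V, the transistor is in the active region as assumed.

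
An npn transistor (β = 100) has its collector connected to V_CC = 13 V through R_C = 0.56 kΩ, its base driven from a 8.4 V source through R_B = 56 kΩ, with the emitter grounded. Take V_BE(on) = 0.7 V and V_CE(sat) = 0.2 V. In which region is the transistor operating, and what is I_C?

active; I_C ≈ 14 mA

Assume active. Base-emitter loop: I_B = (V_BB − V_BE)/R_B = (8.4 − 0.7)/56 = 0.138 mA.
I_C = β·I_B = 100×0.138 = 13.8 mA.
V_CE = V_CC − I_C·R_C = 13 − 13.8×0.56 = 5.3 V > V_CE(sat), so the active-region assumption holds.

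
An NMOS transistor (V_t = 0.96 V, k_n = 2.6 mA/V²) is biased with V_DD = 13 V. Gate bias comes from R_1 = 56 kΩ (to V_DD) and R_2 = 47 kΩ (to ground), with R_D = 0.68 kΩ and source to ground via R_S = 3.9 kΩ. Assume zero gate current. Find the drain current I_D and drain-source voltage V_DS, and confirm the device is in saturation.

V_G = V_DD·R_2/(R_1+R_2) = 13×47/103 = 5.93 V.
Assume saturation: I_D = (k_n/2)(V_GS − V_t)² with V_GS = V_G − I_D·R_S = 5.93 − 3.9·I_D.
Substituting gives 19.8·I_D² − 51.4·I_D + 32.1 = 0, with roots I_D = 1.04 or 1.56 mA.
The root I_D = 1.56 mA gives V_GS = -0.134 V ≤ V_t, so take I_D = 1.04 mA.
Then V_GS = 1.86 V and V_DS = V_DD − I_D(R_D+R_S) = 13 − 1.04×4.58 = 8.21 V.
Saturation requires V_DS ≥ V_GS − V_t = 0.897 V; 8.21 ≥ 0.897 ✓.

I_D ≈ 1 mA, V_DS ≈ 8.2 V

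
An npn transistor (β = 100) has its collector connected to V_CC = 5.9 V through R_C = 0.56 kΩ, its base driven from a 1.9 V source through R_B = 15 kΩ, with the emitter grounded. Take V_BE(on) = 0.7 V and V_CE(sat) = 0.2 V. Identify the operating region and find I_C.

Assume active. Base-emitter loop: I_B = (V_BB − V_BE)/R_B = (1.9 − 0.7)/15 = 0.08 mA.
I_C = β·I_B = 100×0.08 = 8 mA.
V_CE = V_CC − I_C·R_C = 5.9 − 8×0.56 = 1.42 V > V_CE(sat), so the active-region assumption holds.

active; I_C ≈ 8 mA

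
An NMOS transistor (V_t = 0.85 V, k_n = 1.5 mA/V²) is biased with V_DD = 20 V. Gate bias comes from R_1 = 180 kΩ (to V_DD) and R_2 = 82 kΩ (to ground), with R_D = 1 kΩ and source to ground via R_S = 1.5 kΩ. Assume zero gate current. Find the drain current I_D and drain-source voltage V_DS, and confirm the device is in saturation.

V_G = V_DD·R_2/(R_1+R_2) = 20×82/262 = 6.26 V.
Assume saturation: I_D = (k_n/2)(V_GS − V_t)² with V_GS = V_G − I_D·R_S = 6.26 − 1.5·I_D.
Substituting gives 1.69·I_D² − 13.2·I_D + 21.9 = 0, with roots I_D = 2.41 or 5.39 mA.
The root I_D = 5.39 mA gives V_GS = -1.83 V ≤ V_t, so take I_D = 2.41 mA.
Then V_GS = 2.64 V and V_DS = V_DD − I_D(R_D+R_S) = 20 − 2.41×2.5 = 14 V.
Saturation requires V_DS ≥ V_GS − V_t = 1.79 V; 14 ≥ 1.79 ✓.

I_D ≈ 2.4 mA, V_DS ≈ 14 V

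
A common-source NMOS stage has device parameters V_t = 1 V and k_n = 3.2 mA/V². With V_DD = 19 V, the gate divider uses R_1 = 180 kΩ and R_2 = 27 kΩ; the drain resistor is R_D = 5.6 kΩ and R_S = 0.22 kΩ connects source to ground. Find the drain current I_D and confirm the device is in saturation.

I_D ≈ 1.8 mA

V_G = V_DD·R_2/(R_1+R_2) = 19×27/207 = 2.48 V.
Assume saturation: I_D = (k_n/2)(V_GS − V_t)² with V_GS = V_G − I_D·R_S = 2.48 − 0.22·I_D.
Substituting gives 0.0774·I_D² − 2.04·I_D + 3.5 = 0, with roots I_D = 1.84 or 24.5 mA.
The root I_D = 24.5 mA gives V_GS = -2.91 V ≤ V_t, so take I_D = 1.84 mA.
Then V_GS = 2.07 V and V_DS = V_DD − I_D(R_D+R_S) = 19 − 1.84×5.82 = 8.28 V.
Saturation requires V_DS ≥ V_GS − V_t = 1.07 V; 8.28 ≥ 1.07 ✓.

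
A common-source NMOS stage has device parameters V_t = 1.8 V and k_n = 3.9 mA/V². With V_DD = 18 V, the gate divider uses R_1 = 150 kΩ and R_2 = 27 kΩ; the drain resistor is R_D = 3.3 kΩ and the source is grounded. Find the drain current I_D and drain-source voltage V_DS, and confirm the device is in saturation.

I_D ≈ 1.7 mA, V_DS ≈ 12 V

V_G = V_DD·R_2/(R_1+R_2) = 18×27/177 = 2.75 V. With the source grounded, V_GS = V_G = 2.75 V.
Assume saturation: I_D = (k_n/2)(V_GS − V_t)² = (3.9/2)×(2.75 − 1.8)² = 1.95×0.946² = 1.74 mA.
V_DS = V_DD − I_D·R_D = 18 − 1.74×3.3 = 12.2 V.
Saturation requires V_DS ≥ V_GS − V_t = 0.946 V; 12.2 ≥ 0.946 ✓.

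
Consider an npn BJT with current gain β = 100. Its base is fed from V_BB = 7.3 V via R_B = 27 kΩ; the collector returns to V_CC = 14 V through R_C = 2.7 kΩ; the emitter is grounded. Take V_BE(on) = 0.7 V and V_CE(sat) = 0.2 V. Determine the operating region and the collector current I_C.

saturation; I_C ≈ 5.1 mA

Assume active: I_B = (7.3 − 0.7)/27 = 0.244 mA, giving I_C = β·I_B = 24.4 mA.
But then V_CE = 14 − 24.4×2.7 = -52 V < V_CE(sat) = 0.2 V — impossible in the active region.
So the transistor is saturated. With V_CE = 0.2 V, I_C = (V_CC − 0.2)/R_C = 13.8/2.7 = 5.11 mA.
Check: β·I_B = 24.4 mA > I_C = 5.11 mA, confirming saturation.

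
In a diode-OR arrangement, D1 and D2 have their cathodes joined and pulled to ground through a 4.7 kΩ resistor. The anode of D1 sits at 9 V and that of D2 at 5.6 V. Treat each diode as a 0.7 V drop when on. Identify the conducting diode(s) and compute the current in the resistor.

Assume both conduct. Then node N would need to be at both 9−0.7 = 8.3 V and 5.6−0.7 = 4.9 V, which is impossible.
Assume only D1 conducts: V_N = 9 − 0.7 = 8.3 V, so I_R = 8.3/4.7 = 1.77 mA.
Check D2: its anode-to-cathode voltage is 5.6 − 8.3 = -2.7 V < 0.7 V, so it is off. The assumption is consistent.

Only D1 conducts; I_R ≈ 1.8 mA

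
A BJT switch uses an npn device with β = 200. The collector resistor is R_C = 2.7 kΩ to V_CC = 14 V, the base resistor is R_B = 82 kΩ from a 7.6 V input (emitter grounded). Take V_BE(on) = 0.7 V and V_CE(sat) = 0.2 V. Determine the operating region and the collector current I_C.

Assume active: I_B = (7.6 − 0.7)/82 = 0.0841 mA, giving I_C = β·I_B = 16.8 mA.
But then V_CE = 14 − 16.8×2.7 = -31.4 V < V_CE(sat) = 0.2 V — impossible in the active region.
So the transistor is saturated. With V_CE = 0.2 V, I_C = (V_CC − 0.2)/R_C = 13.8/2.7 = 5.11 mA.
Check: β·I_B = 16.8 mA > I_C = 5.11 mA, confirming saturation.

saturation; I_C ≈ 5.1 mA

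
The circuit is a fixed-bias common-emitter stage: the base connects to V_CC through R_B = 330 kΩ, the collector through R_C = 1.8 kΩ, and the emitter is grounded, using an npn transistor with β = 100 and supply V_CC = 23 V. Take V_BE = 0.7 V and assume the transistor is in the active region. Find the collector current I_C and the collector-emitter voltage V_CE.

I_C ≈ 6.8 mA, V_CE ≈ 11 V

Base loop: V_CC = I_B·R_B + V_BE, so I_B = (23 − 0.7)/330 kΩ = 0.0676 mA.
In the active region I_C = β·I_B = 100 × 0.0676 = 6.76 mA.
Collector loop: V_CE = V_CC − I_C·R_C = 23 − 6.76×1.8 = 10.8 V.
Since V_CE = 10.8 V > V_CE(sat) ≈ 0.2 V, the transistor is in the active region as assumed.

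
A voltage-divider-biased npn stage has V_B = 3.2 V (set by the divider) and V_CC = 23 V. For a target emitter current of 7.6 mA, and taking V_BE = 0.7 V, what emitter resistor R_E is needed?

R_E ≈ 0.33 kΩ

V_E = V_B − V_BE = 3.2 − 0.7 = 2.5 V.
R_E = V_E / I_E = 2.5 / 7.6 = 0.329 kΩ.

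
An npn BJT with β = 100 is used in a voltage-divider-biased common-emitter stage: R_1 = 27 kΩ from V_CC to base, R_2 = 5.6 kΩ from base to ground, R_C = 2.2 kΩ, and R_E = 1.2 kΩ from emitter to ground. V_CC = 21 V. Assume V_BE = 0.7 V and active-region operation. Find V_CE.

V_CE ≈ 13 V

Thevenize the base divider: V_Th = V_CC·R_2/(R_1+R_2) = 21×5.6/32.6 = 3.61 V, R_Th = R_1‖R_2 = 4.64 kΩ.
Base-emitter loop: V_Th = I_B·R_Th + V_BE + (β+1)I_B·R_E, so I_B = (3.61 − 0.7) / (4.64 + 101×1.2) = 0.0231 mA.
I_C = β·I_B = 100×0.0231 = 2.31 mA, and I_E = (β+1)I_B = 2.33 mA.
V_CE = V_CC − I_C·R_C − I_E·R_E = 21 − 2.31×2.2 − 2.33×1.2 = 13.1 V.
V_CE = 13.1 V > 0.2 V confirms active-region operation.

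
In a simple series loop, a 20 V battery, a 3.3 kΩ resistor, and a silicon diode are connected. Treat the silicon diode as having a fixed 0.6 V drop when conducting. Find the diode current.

I ≈ 5.9 mA

KVL around the loop: 20 = V_D + I·R = 0.6 + I × 3.3 kΩ.
So I = (20 − 0.6) / 3.3 kΩ = 19.4 / 3.3 = 5.88 mA.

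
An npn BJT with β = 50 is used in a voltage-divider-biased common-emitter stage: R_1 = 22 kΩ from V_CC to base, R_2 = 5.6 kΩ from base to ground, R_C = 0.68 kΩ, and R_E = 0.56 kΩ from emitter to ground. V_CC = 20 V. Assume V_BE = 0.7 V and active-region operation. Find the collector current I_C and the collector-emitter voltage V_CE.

I_C ≈ 5.1 mA, V_CE ≈ 14 V

Thevenize the base divider: V_Th = V_CC·R_2/(R_1+R_2) = 20×5.6/27.6 = 4.06 V, R_Th = R_1‖R_2 = 4.46 kΩ.
Base-emitter loop: V_Th = I_B·R_Th + V_BE + (β+1)I_B·R_E, so I_B = (4.06 − 0.7) / (4.46 + 51×0.56) = 0.102 mA.
I_C = β·I_B = 50×0.102 = 5.08 mA, and I_E = (β+1)I_B = 5.19 mA.
V_CE = V_CC − I_C·R_C − I_E·R_E = 20 − 5.08×0.68 − 5.19×0.56 = 13.6 V.
V_CE = 13.6 V > 0.2 V confirms active-region operation.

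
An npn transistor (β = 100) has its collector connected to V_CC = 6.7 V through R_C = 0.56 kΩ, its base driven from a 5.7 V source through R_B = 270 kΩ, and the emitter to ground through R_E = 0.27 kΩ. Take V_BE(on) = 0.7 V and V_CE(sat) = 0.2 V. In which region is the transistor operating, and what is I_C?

Assume active. Base-emitter loop: I_B = (V_BB − V_BE)/(R_B + (β+1)R_E) = (5.7 − 0.7)/(270 + 101×0.27) = 0.0168 mA.
I_C = β·I_B = 100×0.0168 = 1.68 mA.
V_CE = V_CC − I_C·R_C − I_E·R_E = 6.7 − 1.68×0.56 − 1.7×0.27 = 5.3 V > V_CE(sat), so the active-region assumption holds.

active; I_C ≈ 1.7 mA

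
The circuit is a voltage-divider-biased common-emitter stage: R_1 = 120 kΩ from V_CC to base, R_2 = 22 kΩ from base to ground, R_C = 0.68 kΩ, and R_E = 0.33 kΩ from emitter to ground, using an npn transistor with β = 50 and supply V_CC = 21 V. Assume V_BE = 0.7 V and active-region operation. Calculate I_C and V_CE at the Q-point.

Thevenize the base divider: V_Th = V_CC·R_2/(R_1+R_2) = 21×22/142 = 3.25 V, R_Th = R_1‖R_2 = 18.6 kΩ.
Base-emitter loop: V_Th = I_B·R_Th + V_BE + (β+1)I_B·R_E, so I_B = (3.25 − 0.7) / (18.6 + 51×0.33) = 0.0721 mA.
I_C = β·I_B = 50×0.0721 = 3.6 mA, and I_E = (β+1)I_B = 3.68 mA.
V_CE = V_CC − I_C·R_C − I_E·R_E = 21 − 3.6×0.68 − 3.68×0.33 = 17.3 V.
V_CE = 17.3 V > 0.2 V confirms active-region operation.

I_C ≈ 3.6 mA, V_CE ≈ 17 V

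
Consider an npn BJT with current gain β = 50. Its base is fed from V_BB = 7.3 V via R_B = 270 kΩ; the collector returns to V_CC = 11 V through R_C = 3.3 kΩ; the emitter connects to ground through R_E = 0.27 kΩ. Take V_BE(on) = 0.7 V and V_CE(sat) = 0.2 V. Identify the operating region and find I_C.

Assume active. Base-emitter loop: I_B = (V_BB − V_BE)/(R_B + (β+1)R_E) = (7.3 − 0.7)/(270 + 51×0.27) = 0.0233 mA.
I_C = β·I_B = 50×0.0233 = 1.16 mA.
V_CE = V_CC − I_C·R_C − I_E·R_E = 11 − 1.16×3.3 − 1.19×0.27 = 6.84 V > V_CE(sat), so the active-region assumption holds.

active; I_C ≈ 1.2 mA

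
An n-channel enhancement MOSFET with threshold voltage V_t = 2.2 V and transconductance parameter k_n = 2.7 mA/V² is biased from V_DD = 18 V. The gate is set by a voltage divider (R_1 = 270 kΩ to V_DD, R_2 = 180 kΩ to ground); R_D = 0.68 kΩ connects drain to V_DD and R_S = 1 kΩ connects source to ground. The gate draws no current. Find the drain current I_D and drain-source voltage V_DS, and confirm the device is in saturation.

V_G = V_DD·R_2/(R_1+R_2) = 18×180/450 = 7.2 V.
Assume saturation: I_D = (k_n/2)(V_GS − V_t)² with V_GS = V_G − I_D·R_S = 7.2 − 1·I_D.
Substituting gives 1.35·I_D² − 14.5·I_D + 33.8 = 0, with roots I_D = 3.41 or 7.33 mA.
The root I_D = 7.33 mA gives V_GS = -0.13 V ≤ V_t, so take I_D = 3.41 mA.
Then V_GS = 3.79 V and V_DS = V_DD − I_D(R_D+R_S) = 18 − 3.41×1.68 = 12.3 V.
Saturation requires V_DS ≥ V_GS − V_t = 1.59 V; 12.3 ≥ 1.59 ✓.

I_D ≈ 3.4 mA, V_DS ≈ 12 V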